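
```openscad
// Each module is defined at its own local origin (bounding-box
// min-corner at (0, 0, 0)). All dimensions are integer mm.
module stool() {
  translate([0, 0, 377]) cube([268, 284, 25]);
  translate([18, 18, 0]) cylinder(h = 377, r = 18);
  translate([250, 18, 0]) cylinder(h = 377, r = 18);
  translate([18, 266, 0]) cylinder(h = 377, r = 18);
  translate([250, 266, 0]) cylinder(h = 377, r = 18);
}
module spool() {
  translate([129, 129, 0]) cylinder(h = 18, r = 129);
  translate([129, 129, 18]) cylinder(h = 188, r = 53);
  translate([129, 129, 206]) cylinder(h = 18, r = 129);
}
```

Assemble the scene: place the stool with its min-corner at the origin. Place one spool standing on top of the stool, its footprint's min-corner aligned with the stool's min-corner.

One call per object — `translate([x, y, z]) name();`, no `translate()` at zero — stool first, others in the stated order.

stool();
translate([0, 0, 402]) spool();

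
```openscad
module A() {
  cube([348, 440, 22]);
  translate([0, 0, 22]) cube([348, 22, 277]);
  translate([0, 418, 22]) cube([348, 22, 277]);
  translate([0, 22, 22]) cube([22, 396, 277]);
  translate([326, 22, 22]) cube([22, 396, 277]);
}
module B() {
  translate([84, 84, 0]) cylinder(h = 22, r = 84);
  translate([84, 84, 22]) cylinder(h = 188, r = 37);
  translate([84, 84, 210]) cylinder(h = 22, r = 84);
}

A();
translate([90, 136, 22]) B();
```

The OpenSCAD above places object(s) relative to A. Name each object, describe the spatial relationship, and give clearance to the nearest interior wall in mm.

A is an open box. B is a spool. The spool sits inside the open box, centred. The clearance to the nearest interior wall is 68 mm.

Clearances: x = 68, y = 114; minimum 68 mm.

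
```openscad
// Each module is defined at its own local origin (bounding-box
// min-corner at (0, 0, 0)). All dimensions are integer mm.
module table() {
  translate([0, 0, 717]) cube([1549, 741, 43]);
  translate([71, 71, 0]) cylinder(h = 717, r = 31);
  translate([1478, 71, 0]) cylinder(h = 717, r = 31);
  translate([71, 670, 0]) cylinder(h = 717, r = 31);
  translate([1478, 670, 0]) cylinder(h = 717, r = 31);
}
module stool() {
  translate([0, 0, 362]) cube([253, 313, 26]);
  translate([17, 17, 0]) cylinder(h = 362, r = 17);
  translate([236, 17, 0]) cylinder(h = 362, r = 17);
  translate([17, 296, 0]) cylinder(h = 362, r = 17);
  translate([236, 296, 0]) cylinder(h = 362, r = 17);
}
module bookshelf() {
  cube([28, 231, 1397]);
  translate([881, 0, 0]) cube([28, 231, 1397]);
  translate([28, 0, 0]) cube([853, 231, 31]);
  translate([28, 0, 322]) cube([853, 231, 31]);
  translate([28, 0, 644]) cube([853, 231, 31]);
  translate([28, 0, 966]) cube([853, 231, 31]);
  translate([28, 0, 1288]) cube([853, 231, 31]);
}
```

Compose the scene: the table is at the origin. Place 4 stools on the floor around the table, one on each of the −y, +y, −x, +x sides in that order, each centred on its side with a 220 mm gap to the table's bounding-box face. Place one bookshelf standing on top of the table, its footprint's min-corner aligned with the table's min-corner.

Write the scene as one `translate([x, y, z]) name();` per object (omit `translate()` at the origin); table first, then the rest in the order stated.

table();
translate([648, -533, 0]) stool();
translate([648, 961, 0]) stool();
translate([-473, 214, 0]) stool();
translate([1769, 214, 0]) stool();
translate([0, 0, 760]) bookshelf();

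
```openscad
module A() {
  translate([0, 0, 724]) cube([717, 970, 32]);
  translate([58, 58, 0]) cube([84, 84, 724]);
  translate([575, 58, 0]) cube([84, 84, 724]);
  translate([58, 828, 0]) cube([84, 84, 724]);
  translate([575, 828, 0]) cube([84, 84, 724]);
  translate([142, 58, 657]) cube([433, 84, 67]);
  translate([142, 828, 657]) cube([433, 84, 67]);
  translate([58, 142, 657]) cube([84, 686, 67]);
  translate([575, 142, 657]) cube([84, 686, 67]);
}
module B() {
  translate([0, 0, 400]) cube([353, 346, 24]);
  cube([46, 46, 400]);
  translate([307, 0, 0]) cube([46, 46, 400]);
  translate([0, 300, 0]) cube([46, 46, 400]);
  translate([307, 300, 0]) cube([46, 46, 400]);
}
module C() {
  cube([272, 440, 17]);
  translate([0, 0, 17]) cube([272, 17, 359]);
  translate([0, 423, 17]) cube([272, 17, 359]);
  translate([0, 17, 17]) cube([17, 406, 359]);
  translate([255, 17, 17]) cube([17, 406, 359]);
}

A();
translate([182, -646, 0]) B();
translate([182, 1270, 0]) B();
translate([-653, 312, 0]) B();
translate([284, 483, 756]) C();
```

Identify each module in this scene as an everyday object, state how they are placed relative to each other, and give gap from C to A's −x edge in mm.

The open box's min-x is at 284; the table's min-x is 0; gap = 284 mm.

A is a table. B is a stool. C is an open box. Three stools sit around the table at the −y, +y, −x sides. The open box is on top of the table. The gap from the open box to the table's −x edge is 284 mm.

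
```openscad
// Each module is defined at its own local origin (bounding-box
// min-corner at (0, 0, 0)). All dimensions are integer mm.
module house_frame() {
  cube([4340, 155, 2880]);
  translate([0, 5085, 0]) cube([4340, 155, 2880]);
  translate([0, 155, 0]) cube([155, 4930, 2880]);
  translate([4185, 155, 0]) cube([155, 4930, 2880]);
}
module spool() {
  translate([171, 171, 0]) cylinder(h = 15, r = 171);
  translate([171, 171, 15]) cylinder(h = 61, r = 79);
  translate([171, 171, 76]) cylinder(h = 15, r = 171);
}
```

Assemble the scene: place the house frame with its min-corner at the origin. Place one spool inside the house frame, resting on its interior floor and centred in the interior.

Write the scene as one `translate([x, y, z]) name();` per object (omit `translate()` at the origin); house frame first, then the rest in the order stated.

house_frame();
translate([1999, 2449, 0]) spool();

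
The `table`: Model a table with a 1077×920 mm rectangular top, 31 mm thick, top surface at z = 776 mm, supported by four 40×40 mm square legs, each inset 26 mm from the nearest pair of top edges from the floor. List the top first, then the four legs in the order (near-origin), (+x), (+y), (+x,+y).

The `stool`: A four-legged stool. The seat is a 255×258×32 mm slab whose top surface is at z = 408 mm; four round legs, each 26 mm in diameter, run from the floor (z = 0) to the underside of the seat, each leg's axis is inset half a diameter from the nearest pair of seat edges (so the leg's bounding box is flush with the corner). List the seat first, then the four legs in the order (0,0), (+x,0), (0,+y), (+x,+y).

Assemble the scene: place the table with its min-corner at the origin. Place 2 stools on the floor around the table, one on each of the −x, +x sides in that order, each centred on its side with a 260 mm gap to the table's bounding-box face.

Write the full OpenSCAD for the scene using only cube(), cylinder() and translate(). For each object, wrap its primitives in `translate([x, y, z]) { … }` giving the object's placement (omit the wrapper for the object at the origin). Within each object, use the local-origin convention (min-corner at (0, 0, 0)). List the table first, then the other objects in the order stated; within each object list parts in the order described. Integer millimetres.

translate([0, 0, 745]) cube([1077, 920, 31]);
translate([26, 26, 0]) cube([40, 40, 745]);
translate([1011, 26, 0]) cube([40, 40, 745]);
translate([26, 854, 0]) cube([40, 40, 745]);
translate([1011, 854, 0]) cube([40, 40, 745]);
translate([-515, 331, 0]) {
  translate([0, 0, 376]) cube([255, 258, 32]);
  translate([13, 13, 0]) cylinder(h = 376, r = 13);
  translate([242, 13, 0]) cylinder(h = 376, r = 13);
  translate([13, 245, 0]) cylinder(h = 376, r = 13);
  translate([242, 245, 0]) cylinder(h = 376, r = 13);
}
translate([1337, 331, 0]) {
  translate([0, 0, 376]) cube([255, 258, 32]);
  translate([13, 13, 0]) cylinder(h = 376, r = 13);
  translate([242, 13, 0]) cylinder(h = 376, r = 13);
  translate([13, 245, 0]) cylinder(h = 376, r = 13);
  translate([242, 245, 0]) cylinder(h = 376, r = 13);
}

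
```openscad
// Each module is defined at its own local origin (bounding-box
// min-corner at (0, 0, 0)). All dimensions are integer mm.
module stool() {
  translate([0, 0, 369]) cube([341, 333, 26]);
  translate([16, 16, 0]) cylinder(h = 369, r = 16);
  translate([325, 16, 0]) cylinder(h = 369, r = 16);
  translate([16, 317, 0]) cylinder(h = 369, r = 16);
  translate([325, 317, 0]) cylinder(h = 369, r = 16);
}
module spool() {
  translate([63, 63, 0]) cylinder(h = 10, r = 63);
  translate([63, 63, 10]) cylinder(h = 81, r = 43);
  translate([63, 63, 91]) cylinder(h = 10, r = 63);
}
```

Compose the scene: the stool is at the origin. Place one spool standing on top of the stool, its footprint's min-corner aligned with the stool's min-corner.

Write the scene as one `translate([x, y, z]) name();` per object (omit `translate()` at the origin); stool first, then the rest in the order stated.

stool();
translate([0, 0, 395]) spool();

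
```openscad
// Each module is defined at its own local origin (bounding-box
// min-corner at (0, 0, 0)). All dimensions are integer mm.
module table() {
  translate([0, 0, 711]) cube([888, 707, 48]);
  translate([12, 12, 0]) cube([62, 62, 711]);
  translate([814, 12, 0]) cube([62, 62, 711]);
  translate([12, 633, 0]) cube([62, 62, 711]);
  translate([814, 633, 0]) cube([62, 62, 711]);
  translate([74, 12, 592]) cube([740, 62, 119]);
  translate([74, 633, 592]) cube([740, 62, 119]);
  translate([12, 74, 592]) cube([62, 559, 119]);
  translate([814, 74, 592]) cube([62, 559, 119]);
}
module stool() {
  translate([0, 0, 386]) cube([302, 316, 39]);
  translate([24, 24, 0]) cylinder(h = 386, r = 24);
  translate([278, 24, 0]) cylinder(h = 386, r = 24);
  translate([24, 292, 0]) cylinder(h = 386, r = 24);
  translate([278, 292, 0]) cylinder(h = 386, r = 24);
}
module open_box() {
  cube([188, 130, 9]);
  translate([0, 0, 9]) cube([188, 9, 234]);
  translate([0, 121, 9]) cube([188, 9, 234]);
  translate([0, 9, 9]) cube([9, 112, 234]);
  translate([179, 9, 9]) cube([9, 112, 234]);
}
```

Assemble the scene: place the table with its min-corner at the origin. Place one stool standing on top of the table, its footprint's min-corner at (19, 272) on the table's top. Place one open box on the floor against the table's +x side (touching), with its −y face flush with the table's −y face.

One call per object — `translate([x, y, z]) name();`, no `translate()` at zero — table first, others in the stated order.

table();
translate([19, 272, 759]) stool();
translate([888, 0, 0]) open_box();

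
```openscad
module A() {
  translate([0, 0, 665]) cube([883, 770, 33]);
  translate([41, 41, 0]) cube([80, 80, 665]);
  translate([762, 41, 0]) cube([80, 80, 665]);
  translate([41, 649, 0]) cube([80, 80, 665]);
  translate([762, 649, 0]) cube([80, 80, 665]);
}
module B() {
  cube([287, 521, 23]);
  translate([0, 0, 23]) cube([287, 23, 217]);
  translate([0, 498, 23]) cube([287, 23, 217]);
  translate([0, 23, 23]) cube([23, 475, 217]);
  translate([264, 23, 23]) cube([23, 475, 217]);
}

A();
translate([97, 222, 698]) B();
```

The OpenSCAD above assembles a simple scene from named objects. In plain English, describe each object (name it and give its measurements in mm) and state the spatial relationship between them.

A is a table with a 883×770 mm rectangular top, 33 mm thick, top surface at z = 698 mm, supported by four 80×80 mm square legs, each inset 41 mm from the nearest pair of top edges, running from the floor.

B is an open storage box with external size 287×521×240 mm and wall thickness 23 mm (the base is also 23 mm thick). The base covers the whole footprint; the four walls stand on the base, with the y-facing walls full-width and the x-facing walls fitting between their inner faces.

The open box is on top of the table.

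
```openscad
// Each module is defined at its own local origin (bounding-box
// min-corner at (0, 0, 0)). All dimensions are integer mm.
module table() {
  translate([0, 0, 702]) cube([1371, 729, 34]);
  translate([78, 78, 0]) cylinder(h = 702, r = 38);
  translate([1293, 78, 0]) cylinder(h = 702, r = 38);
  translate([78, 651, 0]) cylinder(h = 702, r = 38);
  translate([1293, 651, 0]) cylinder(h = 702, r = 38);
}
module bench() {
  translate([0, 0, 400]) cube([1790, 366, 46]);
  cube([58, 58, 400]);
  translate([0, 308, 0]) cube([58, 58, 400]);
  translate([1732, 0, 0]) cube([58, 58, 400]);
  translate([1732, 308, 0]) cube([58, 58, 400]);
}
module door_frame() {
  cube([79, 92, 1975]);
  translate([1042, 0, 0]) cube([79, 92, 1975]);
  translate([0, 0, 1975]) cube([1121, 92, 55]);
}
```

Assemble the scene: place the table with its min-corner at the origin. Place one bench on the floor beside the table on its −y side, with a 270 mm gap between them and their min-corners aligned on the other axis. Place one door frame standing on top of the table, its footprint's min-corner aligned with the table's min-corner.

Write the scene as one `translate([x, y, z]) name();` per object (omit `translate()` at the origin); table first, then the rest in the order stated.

table();
translate([0, -636, 0]) bench();
translate([0, 0, 736]) door_frame();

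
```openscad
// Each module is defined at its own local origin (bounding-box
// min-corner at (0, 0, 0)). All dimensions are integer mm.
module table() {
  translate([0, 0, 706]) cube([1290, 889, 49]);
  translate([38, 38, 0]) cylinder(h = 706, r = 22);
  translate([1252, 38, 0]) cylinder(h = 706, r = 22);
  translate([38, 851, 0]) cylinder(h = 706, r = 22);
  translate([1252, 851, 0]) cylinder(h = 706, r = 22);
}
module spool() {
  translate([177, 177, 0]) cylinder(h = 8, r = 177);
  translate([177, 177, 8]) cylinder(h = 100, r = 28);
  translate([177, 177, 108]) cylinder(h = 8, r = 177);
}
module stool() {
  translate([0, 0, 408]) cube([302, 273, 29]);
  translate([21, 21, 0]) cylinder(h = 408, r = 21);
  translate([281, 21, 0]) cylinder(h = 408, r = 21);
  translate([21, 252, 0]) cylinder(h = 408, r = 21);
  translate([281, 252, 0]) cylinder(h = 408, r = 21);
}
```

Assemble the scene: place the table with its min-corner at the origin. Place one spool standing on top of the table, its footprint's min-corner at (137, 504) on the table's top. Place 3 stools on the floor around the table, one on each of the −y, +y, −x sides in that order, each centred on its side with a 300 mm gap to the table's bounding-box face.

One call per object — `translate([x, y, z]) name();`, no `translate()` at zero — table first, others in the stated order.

table();
translate([137, 504, 755]) spool();
translate([494, -573, 0]) stool();
translate([494, 1189, 0]) stool();
translate([-602, 308, 0]) stool();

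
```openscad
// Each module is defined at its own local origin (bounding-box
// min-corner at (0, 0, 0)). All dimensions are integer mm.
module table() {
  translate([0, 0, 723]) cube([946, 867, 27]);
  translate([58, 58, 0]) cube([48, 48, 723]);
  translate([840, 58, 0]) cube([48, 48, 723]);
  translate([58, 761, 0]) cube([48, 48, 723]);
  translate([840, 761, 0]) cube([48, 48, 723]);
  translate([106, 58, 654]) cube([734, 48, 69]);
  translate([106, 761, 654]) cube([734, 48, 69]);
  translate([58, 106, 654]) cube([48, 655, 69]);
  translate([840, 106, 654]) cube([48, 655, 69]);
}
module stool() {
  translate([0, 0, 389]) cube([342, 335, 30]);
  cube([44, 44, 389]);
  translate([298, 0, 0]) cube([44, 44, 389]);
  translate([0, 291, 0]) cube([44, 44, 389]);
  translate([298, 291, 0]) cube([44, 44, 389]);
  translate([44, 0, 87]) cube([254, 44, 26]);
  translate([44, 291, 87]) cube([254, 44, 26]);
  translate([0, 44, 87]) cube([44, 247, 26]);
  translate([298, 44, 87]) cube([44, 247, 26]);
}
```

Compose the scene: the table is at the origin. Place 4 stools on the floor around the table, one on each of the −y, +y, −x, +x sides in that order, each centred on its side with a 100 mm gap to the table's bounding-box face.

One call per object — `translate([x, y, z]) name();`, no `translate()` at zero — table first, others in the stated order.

table();
translate([302, -435, 0]) stool();
translate([302, 967, 0]) stool();
translate([-442, 266, 0]) stool();
translate([1046, 266, 0]) stool();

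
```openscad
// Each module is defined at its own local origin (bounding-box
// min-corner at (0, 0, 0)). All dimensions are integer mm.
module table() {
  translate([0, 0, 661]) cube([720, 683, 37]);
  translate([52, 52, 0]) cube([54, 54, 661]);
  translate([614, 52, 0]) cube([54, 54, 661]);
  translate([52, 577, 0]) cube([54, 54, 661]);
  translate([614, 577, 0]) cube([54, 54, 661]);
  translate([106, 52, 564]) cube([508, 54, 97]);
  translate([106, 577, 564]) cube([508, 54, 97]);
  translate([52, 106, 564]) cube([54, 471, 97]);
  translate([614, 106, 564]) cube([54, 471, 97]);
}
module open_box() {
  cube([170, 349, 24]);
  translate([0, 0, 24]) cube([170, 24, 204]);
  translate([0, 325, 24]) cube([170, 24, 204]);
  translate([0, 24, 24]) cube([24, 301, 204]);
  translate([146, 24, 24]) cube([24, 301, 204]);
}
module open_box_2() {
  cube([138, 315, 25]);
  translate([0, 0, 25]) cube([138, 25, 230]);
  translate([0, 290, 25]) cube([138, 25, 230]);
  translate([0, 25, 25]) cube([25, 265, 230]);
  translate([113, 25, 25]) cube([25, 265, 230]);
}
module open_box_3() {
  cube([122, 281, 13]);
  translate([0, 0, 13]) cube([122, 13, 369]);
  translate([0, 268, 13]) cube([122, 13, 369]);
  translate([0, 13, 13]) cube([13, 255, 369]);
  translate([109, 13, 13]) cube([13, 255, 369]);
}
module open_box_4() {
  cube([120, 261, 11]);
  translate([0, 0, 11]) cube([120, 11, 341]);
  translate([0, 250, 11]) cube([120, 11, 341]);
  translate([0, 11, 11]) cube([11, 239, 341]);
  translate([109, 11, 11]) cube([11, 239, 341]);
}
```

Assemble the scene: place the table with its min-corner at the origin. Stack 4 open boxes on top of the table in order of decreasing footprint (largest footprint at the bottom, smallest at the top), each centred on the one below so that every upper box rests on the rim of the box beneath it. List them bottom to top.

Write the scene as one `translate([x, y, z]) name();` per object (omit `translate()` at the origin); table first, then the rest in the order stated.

table();
translate([275, 167, 698]) open_box();
translate([291, 184, 926]) open_box_2();
translate([299, 201, 1181]) open_box_3();
translate([300, 211, 1563]) open_box_4();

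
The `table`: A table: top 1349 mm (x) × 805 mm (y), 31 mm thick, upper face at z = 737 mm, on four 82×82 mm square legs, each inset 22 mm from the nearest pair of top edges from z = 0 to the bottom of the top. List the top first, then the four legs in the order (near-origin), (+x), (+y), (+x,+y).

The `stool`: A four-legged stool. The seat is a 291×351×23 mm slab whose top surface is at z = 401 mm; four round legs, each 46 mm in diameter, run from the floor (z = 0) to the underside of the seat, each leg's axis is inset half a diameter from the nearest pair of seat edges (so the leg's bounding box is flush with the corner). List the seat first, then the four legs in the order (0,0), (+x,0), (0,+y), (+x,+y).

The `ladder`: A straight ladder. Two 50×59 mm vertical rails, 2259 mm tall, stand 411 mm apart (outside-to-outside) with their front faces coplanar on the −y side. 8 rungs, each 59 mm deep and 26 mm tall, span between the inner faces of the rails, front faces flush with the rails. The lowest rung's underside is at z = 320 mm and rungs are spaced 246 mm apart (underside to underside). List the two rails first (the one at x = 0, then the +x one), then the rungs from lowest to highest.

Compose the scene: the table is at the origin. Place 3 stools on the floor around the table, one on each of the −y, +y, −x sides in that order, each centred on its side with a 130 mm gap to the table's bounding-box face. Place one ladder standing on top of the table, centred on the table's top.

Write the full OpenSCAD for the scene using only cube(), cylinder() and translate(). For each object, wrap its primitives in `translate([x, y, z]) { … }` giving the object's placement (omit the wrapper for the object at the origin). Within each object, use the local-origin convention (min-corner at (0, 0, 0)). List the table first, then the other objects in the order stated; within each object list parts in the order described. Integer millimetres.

translate([0, 0, 706]) cube([1349, 805, 31]);
translate([22, 22, 0]) cube([82, 82, 706]);
translate([1245, 22, 0]) cube([82, 82, 706]);
translate([22, 701, 0]) cube([82, 82, 706]);
translate([1245, 701, 0]) cube([82, 82, 706]);
translate([529, -481, 0]) {
  translate([0, 0, 378]) cube([291, 351, 23]);
  translate([23, 23, 0]) cylinder(h = 378, r = 23);
  translate([268, 23, 0]) cylinder(h = 378, r = 23);
  translate([23, 328, 0]) cylinder(h = 378, r = 23);
  translate([268, 328, 0]) cylinder(h = 378, r = 23);
}
translate([529, 935, 0]) {
  translate([0, 0, 378]) cube([291, 351, 23]);
  translate([23, 23, 0]) cylinder(h = 378, r = 23);
  translate([268, 23, 0]) cylinder(h = 378, r = 23);
  translate([23, 328, 0]) cylinder(h = 378, r = 23);
  translate([268, 328, 0]) cylinder(h = 378, r = 23);
}
translate([-421, 227, 0]) {
  translate([0, 0, 378]) cube([291, 351, 23]);
  translate([23, 23, 0]) cylinder(h = 378, r = 23);
  translate([268, 23, 0]) cylinder(h = 378, r = 23);
  translate([23, 328, 0]) cylinder(h = 378, r = 23);
  translate([268, 328, 0]) cylinder(h = 378, r = 23);
}
translate([469, 373, 737]) {
  cube([50, 59, 2259]);
  translate([361, 0, 0]) cube([50, 59, 2259]);
  translate([50, 0, 320]) cube([311, 59, 26]);
  translate([50, 0, 566]) cube([311, 59, 26]);
  translate([50, 0, 812]) cube([311, 59, 26]);
  translate([50, 0, 1058]) cube([311, 59, 26]);
  translate([50, 0, 1304]) cube([311, 59, 26]);
  translate([50, 0, 1550]) cube([311, 59, 26]);
  translate([50, 0, 1796]) cube([311, 59, 26]);
  translate([50, 0, 2042]) cube([311, 59, 26]);
}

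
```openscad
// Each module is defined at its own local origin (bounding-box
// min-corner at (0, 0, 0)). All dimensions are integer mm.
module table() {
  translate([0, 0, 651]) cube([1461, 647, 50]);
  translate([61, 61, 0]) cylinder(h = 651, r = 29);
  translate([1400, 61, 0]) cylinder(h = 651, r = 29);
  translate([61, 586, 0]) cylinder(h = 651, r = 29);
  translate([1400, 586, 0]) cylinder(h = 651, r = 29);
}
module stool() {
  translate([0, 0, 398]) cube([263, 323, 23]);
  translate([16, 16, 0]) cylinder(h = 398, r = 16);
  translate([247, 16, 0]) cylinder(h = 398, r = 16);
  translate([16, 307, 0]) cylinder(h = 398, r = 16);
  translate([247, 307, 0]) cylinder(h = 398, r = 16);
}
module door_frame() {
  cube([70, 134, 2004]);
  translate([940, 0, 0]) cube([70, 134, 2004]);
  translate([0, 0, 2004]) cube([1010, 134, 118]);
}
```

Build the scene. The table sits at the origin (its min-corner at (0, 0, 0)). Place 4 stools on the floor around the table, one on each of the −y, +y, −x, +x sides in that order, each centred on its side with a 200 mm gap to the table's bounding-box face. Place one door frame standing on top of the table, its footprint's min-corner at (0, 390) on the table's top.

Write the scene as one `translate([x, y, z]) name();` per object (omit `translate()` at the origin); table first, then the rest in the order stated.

table();
translate([599, -523, 0]) stool();
translate([599, 847, 0]) stool();
translate([-463, 162, 0]) stool();
translate([1661, 162, 0]) stool();
translate([0, 390, 701]) door_frame();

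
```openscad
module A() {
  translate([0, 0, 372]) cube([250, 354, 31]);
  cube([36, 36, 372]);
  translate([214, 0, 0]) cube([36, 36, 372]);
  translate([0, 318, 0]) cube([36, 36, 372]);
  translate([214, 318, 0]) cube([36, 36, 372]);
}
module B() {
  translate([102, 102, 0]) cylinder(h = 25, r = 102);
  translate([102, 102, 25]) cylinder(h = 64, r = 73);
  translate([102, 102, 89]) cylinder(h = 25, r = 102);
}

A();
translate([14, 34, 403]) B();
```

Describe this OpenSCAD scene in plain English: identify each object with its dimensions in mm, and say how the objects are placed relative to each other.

A is a simple wooden stool: a rectangular seat 250 mm (x) by 354 mm (y), 31 mm thick, top face at z = 403 mm, on four square legs, each 36×36 mm in cross-section. The legs rest on z = 0, each flush with a corner of the seat.

B is a spool: two coaxial disc flanges of radius 102 mm and thickness 25 mm, joined by a core cylinder of radius 73 mm and height 64 mm. The lower flange rests on z = 0 and the three cylinders share a vertical axis.

The spool is on top of the stool.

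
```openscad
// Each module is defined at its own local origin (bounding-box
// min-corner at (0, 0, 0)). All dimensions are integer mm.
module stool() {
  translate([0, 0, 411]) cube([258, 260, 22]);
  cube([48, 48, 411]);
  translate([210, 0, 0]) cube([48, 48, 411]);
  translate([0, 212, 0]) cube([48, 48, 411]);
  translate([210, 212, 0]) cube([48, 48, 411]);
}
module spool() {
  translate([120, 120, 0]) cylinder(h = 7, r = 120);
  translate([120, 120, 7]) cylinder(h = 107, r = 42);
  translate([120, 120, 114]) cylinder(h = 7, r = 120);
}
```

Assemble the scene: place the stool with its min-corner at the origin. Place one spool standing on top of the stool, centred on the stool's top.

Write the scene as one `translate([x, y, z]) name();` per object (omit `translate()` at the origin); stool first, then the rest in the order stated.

stool();
translate([9, 10, 433]) spool();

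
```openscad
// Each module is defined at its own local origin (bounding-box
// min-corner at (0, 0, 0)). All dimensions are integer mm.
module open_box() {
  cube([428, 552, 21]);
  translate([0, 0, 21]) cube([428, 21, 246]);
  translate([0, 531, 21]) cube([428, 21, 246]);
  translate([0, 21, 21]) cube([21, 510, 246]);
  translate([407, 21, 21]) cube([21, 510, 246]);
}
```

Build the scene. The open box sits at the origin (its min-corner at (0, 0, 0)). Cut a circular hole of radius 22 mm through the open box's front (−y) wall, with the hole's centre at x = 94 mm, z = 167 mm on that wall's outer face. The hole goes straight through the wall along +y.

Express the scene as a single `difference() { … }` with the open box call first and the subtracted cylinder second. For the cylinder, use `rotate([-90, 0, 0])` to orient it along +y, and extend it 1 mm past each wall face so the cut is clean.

difference() {
  open_box();
  translate([94, -1, 167]) rotate([-90, 0, 0]) cylinder(h = 23, r = 22);
}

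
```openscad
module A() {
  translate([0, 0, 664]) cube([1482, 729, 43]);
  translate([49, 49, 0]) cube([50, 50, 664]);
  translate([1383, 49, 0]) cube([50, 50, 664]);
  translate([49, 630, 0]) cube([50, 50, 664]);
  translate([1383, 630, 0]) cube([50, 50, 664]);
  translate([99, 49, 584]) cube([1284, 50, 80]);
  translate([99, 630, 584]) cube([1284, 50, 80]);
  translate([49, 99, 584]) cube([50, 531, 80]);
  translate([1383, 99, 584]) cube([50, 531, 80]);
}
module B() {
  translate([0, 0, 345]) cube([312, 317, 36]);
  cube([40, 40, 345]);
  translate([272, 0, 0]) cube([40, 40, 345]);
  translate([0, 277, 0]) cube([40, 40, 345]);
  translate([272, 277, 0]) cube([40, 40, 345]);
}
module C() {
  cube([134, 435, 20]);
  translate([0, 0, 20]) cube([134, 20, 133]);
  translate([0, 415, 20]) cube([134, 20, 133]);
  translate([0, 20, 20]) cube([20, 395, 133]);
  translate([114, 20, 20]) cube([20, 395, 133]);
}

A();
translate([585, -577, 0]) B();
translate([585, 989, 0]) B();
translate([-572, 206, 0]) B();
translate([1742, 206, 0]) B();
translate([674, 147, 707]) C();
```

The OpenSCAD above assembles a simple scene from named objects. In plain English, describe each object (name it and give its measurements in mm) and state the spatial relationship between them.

A is a table with a 1482×729 mm rectangular top, 43 mm thick, top surface at z = 707 mm, supported by four 50×50 mm square legs, each inset 49 mm from the nearest pair of top edges, running from the floor. Four apron rails, 50 mm thick and 80 mm tall, run between adjacent legs with their top edges flush with the underside of the top and their outer faces flush with the legs' outer faces.

B is a simple wooden stool: a rectangular seat 312 mm (x) by 317 mm (y), 36 mm thick, top face at z = 381 mm, on four square legs, each 40×40 mm in cross-section. The legs rest on z = 0, each flush with a corner of the seat.

C is an open storage box with external size 134×435×153 mm and wall thickness 20 mm (the base is also 20 mm thick). The base covers the whole footprint; the four walls stand on the base, with the y-facing walls full-width and the x-facing walls fitting between their inner faces.

Four stools sit around the table at the −y, +y, −x, +x sides. The open box is on top of the table, centred.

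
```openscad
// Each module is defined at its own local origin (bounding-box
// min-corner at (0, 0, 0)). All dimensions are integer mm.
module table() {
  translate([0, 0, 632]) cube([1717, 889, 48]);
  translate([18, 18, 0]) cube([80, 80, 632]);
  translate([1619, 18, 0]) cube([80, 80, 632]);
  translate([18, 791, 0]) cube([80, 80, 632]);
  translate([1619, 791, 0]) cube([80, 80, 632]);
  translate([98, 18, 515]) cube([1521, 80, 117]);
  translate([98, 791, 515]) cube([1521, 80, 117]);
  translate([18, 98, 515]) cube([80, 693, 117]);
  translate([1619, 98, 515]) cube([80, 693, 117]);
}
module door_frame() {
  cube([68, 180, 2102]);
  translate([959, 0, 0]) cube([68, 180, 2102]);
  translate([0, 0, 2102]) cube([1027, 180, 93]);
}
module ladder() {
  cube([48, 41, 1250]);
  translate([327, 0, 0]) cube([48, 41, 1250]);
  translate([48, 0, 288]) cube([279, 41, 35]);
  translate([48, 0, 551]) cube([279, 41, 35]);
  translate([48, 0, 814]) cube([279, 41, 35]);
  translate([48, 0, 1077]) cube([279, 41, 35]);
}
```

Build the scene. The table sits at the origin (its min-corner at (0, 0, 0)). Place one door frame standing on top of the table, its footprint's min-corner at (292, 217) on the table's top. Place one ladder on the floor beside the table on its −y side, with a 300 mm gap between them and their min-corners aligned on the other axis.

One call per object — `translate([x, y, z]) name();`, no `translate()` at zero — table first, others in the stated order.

table();
translate([292, 217, 680]) door_frame();
translate([0, -341, 0]) ladder();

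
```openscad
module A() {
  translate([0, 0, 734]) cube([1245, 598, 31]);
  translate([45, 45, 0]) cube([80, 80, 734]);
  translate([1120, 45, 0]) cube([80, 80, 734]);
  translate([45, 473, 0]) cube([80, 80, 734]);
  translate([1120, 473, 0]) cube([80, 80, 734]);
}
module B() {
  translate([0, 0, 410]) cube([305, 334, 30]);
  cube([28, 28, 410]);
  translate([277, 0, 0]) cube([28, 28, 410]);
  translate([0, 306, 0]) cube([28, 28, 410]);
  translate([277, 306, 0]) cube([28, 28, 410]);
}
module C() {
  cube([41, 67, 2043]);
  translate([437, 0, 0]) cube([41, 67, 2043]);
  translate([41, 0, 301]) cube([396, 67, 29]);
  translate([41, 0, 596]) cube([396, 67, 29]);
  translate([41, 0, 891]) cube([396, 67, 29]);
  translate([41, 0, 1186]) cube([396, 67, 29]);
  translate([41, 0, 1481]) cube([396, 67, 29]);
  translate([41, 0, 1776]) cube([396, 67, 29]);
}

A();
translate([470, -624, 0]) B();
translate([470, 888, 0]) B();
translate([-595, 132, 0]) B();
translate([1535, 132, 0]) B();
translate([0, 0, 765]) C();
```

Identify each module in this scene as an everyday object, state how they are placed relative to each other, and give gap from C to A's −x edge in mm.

The ladder's min-x is at 0; the table's min-x is 0; gap = 0 mm.

A is a table. B is a stool. C is a ladder. Four stools sit around the table at the −y, +y, −x, +x sides. The ladder is on top of the table. The gap from the ladder to the table's −x edge is 0 mm.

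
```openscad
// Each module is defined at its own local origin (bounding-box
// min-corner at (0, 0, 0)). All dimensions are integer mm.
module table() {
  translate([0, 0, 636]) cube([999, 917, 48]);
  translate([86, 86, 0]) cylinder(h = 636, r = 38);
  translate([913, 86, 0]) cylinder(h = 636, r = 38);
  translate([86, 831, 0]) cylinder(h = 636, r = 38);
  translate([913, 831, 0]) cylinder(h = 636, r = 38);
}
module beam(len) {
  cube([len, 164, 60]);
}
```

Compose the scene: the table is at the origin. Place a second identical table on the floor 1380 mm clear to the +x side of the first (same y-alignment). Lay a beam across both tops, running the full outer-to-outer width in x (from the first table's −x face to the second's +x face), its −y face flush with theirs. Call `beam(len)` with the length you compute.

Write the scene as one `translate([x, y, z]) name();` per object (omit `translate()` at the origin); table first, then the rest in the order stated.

table();
translate([2379, 0, 0]) table();
translate([0, 0, 684]) beam(3378);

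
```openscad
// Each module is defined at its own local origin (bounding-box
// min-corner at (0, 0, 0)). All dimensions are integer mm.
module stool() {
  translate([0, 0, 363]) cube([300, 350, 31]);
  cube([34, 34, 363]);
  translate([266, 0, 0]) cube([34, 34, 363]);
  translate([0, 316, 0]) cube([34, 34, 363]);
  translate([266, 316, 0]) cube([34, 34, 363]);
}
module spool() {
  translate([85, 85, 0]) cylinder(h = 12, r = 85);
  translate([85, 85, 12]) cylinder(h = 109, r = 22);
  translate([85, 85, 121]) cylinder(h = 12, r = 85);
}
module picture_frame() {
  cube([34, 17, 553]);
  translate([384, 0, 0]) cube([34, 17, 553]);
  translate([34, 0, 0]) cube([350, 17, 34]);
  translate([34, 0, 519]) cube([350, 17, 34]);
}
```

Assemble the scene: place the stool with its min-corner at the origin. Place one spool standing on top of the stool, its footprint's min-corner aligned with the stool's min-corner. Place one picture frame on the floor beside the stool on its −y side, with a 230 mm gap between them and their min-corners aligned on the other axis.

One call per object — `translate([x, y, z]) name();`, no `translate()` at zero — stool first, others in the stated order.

stool();
translate([0, 0, 394]) spool();
translate([0, -247, 0]) picture_frame();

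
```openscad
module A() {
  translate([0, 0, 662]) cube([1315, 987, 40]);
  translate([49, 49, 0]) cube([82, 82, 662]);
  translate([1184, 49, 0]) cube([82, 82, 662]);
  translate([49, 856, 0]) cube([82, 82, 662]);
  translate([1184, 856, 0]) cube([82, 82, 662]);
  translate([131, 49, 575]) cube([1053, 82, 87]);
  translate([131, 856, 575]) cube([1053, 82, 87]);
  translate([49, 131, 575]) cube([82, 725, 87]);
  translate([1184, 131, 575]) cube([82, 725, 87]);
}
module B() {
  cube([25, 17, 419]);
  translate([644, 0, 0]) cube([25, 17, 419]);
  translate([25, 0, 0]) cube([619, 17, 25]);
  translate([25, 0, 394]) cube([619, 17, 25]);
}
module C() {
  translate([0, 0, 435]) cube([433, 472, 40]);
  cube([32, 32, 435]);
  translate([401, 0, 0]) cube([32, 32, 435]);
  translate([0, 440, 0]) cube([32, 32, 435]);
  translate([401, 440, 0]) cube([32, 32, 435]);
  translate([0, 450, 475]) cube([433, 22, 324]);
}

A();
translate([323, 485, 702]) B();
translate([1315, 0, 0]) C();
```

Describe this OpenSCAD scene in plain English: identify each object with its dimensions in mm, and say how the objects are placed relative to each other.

A is a rectangular dining table. The top is 1315×987×40 mm with its upper surface at z = 702 mm. It stands on four 82×82 mm square legs, each inset 49 mm from the nearest pair of top edges, running from the floor to the underside of the top. Four apron rails, 82 mm thick and 87 mm tall, run between adjacent legs with their top edges flush with the underside of the top and their outer faces flush with the legs' outer faces.

B is a rectangular picture frame lying in the x–z plane (depth along y). The opening is 619 mm wide (x) by 369 mm tall (z), surrounded by a border 25 mm wide on all four sides. The frame is 17 mm deep and is made of two full-height vertical stiles with two horizontal rails fitted between them.

C is a chair: 433×472 mm seat, 40 mm thick, top at z = 475 mm, on four 32 mm square corner legs flush with the seat edges. A 22 mm thick backrest slab spans the full seat width, extending 324 mm above the seat top, its back face flush with the seat's +y edge.

The picture frame is on top of the table, centred. The chair is against the table's +x side, with their −y faces flush.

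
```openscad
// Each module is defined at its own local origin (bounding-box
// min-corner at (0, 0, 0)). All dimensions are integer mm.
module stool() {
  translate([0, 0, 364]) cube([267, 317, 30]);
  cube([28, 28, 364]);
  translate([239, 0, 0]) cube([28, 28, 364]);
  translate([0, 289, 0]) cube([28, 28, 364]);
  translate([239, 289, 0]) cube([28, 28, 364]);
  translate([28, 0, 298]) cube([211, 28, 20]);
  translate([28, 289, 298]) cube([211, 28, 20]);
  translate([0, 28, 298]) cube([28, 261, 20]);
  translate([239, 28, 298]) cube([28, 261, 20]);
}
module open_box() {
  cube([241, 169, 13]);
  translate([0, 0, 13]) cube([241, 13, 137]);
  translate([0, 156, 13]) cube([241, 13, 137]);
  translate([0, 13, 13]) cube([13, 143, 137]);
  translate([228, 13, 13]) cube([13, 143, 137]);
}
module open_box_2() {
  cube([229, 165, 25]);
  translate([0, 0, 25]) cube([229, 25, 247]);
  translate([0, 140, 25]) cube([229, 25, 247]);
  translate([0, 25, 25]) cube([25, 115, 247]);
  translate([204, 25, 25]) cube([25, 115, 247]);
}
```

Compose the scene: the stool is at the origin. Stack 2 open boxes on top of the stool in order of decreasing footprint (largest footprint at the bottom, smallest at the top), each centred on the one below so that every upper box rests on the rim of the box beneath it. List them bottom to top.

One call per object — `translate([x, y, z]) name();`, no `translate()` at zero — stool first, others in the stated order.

stool();
translate([13, 74, 394]) open_box();
translate([19, 76, 544]) open_box_2();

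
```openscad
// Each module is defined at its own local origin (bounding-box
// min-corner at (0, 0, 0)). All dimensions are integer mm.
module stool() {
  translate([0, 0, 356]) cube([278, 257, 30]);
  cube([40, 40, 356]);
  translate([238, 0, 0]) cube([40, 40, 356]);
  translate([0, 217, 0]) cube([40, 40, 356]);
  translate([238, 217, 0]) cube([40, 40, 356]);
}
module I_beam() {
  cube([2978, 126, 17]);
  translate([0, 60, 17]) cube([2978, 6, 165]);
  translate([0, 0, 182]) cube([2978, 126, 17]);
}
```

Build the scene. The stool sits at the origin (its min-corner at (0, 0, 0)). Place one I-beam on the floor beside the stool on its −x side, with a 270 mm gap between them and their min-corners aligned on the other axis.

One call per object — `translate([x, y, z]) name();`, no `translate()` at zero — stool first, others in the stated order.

stool();
translate([-3248, 0, 0]) I_beam();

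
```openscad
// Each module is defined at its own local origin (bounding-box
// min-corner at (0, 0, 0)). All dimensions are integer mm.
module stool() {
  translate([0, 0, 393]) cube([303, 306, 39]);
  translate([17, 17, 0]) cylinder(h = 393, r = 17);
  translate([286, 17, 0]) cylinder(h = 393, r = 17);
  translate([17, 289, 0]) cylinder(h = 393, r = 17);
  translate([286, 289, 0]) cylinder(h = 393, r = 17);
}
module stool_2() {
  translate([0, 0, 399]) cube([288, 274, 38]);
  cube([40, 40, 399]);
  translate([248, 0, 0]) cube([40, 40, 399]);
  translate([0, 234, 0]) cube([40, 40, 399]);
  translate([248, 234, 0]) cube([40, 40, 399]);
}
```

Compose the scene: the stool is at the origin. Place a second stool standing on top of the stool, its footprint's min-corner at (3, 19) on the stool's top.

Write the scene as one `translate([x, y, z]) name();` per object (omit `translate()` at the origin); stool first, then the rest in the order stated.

stool();
translate([3, 19, 432]) stool_2();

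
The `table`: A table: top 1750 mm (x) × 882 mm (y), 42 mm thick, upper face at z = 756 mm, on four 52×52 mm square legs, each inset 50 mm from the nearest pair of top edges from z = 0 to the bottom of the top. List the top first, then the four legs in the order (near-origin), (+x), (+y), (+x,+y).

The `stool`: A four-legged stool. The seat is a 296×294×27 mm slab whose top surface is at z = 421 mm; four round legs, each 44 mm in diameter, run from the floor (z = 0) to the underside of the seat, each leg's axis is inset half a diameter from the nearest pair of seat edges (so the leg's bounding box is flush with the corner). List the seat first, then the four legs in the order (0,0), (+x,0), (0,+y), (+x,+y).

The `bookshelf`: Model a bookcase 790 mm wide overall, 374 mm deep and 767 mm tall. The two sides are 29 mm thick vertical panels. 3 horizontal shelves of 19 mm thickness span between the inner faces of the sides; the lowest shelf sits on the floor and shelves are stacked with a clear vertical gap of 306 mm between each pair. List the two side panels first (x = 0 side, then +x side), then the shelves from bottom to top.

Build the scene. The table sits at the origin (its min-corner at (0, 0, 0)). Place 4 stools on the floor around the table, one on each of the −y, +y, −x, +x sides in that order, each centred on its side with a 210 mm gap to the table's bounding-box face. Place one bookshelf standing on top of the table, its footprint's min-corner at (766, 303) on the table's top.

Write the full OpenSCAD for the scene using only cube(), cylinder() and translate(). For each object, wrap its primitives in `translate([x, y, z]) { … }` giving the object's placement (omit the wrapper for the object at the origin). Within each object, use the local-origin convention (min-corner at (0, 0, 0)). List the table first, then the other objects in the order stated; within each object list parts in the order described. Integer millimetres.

translate([0, 0, 714]) cube([1750, 882, 42]);
translate([50, 50, 0]) cube([52, 52, 714]);
translate([1648, 50, 0]) cube([52, 52, 714]);
translate([50, 780, 0]) cube([52, 52, 714]);
translate([1648, 780, 0]) cube([52, 52, 714]);
translate([727, -504, 0]) {
  translate([0, 0, 394]) cube([296, 294, 27]);
  translate([22, 22, 0]) cylinder(h = 394, r = 22);
  translate([274, 22, 0]) cylinder(h = 394, r = 22);
  translate([22, 272, 0]) cylinder(h = 394, r = 22);
  translate([274, 272, 0]) cylinder(h = 394, r = 22);
}
translate([727, 1092, 0]) {
  translate([0, 0, 394]) cube([296, 294, 27]);
  translate([22, 22, 0]) cylinder(h = 394, r = 22);
  translate([274, 22, 0]) cylinder(h = 394, r = 22);
  translate([22, 272, 0]) cylinder(h = 394, r = 22);
  translate([274, 272, 0]) cylinder(h = 394, r = 22);
}
translate([-506, 294, 0]) {
  translate([0, 0, 394]) cube([296, 294, 27]);
  translate([22, 22, 0]) cylinder(h = 394, r = 22);
  translate([274, 22, 0]) cylinder(h = 394, r = 22);
  translate([22, 272, 0]) cylinder(h = 394, r = 22);
  translate([274, 272, 0]) cylinder(h = 394, r = 22);
}
translate([1960, 294, 0]) {
  translate([0, 0, 394]) cube([296, 294, 27]);
  translate([22, 22, 0]) cylinder(h = 394, r = 22);
  translate([274, 22, 0]) cylinder(h = 394, r = 22);
  translate([22, 272, 0]) cylinder(h = 394, r = 22);
  translate([274, 272, 0]) cylinder(h = 394, r = 22);
}
translate([766, 303, 756]) {
  cube([29, 374, 767]);
  translate([761, 0, 0]) cube([29, 374, 767]);
  translate([29, 0, 0]) cube([732, 374, 19]);
  translate([29, 0, 325]) cube([732, 374, 19]);
  translate([29, 0, 650]) cube([732, 374, 19]);
}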